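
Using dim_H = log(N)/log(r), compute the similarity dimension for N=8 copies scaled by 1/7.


For a self-similar set with N copies scaled by 1/r:
dim_H = log(N)/log(r) = log(8)/log(7)
= 2.079442/1.94591
= 1.068622


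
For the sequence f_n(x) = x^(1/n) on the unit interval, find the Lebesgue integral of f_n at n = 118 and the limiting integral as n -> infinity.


At n = 118: f_118(x) = x^(1/118).
Step 1: integral(x^(1/118), 0, 1) = [x^(1/118+1) / (1/118+1)] from 0 to 1
     = 1 / (1/118 + 1) = 1 / ((118+1)/118) = 118/(118+1)
     = 118/119 = 0.991597
Step 2: As n -> infinity, f_n(x) = x^(1/n) -> 1 for x in (0,1], and f_n is increasing in n.
By MCT, lim_n integral(f_n) = integral(lim_n f_n) = integral(1, 0, 1) = 1.
Step 3: Verify convergence: 118/119 = 0.991597 -> 1


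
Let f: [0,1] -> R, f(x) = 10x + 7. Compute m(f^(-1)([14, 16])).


f^(-1)([14, 16]) = {x : 14 <= 10x + 7 <= 16}
Solving: (14 - 7)/10 <= x <= (16 - 7)/10
= [0.7, 0.9]
Intersecting with [0,1]: [0.7, 0.9]
Measure = 0.9 - 0.7 = 0.2


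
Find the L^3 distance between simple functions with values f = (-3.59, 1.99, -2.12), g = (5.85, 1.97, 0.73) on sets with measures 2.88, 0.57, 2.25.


Step 1: Compute differences f_i - g_i:
  -3.59 - 5.85 = -9.44
  1.99 - 1.97 = 0.02
  -2.12 - 0.73 = -2.85
Step 2: Compute |diff|^3 * measure for each set:
  |-9.44|^3 * 2.88 = 841.232384 * 2.88 = 2422.749266
  |0.02|^3 * 0.57 = 8.000000e-06 * 0.57 = 4.560000e-06
  |-2.85|^3 * 2.25 = 23.149125 * 2.25 = 52.085531
Step 3: Sum = 2474.834802
Step 4: ||f-g||_3 = (2474.834802)^(1/3) = 13.526395


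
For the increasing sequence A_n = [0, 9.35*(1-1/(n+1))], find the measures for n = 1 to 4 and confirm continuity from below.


By continuity of measure from below: if A_n increases to A, then m(A_n) -> m(A).
Here A = [0, 9.35], so m(A) = 9.35
Step 1: a_1 = 9.35*(1 - 1/2) = 4.675, m(A_1) = 4.675
Step 2: a_2 = 9.35*(1 - 1/3) = 6.2333, m(A_2) = 6.2333
Step 3: a_3 = 9.35*(1 - 1/4) = 7.0125, m(A_3) = 7.0125
Step 4: a_4 = 9.35*(1 - 1/5) = 7.48, m(A_4) = 7.48
Limit: m(A_n) -> m([0,9.35]) = 9.35


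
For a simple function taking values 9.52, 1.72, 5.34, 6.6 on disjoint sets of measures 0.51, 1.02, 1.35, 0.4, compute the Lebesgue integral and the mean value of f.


Step 1: Integral = sum(value_i * measure_i)
= 9.52*0.51 + 1.72*1.02 + 5.34*1.35 + 6.6*0.4
= 4.8552 + 1.7544 + 7.209 + 2.64
= 16.4586
Step 2: Total measure of domain = 0.51 + 1.02 + 1.35 + 0.4 = 3.28
Step 3: Average value = 16.4586 / 3.28 = 5.017866


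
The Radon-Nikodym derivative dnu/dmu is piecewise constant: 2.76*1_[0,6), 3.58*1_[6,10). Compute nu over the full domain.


Integrate each piece of the Radon-Nikodym derivative:
Step 1: integral_0^6 2.76 dx = 2.76*(6-0) = 2.76*6 = 16.56
Step 2: integral_6^10 3.58 dx = 3.58*(10-6) = 3.58*4 = 14.32
Total: 16.56 + 14.32 = 30.88


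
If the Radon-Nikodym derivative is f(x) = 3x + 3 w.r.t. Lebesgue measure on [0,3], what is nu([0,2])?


nu(A) = integral_A (dnu/dmu) dmu = integral_0^2 (3x + 3) dx
Step 1: Antiderivative F(x) = (3/2)x^2 + 3x
Step 2: F(2) = (3/2)*2^2 + 3*2 = 6 + 6 = 12
Step 3: F(0) = (3/2)*0^2 + 3*0 = 0.0 + 0 = 0.0
Step 4: nu([0,2]) = F(2) - F(0) = 12 - 0.0 = 12


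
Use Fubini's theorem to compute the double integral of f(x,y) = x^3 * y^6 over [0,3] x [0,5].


By Fubini's theorem, the double integral factors as a product of single integrals:
Step 1: integral_0^3 x^3 dx = [x^4/4] from 0 to 3
     = 3^4/4 = 20.25
Step 2: integral_0^5 y^6 dy = [y^7/7] from 0 to 5
     = 5^7/7 = 11160.714286
Step 3: Double integral = 20.25 * 11160.714286 = 226004.464286


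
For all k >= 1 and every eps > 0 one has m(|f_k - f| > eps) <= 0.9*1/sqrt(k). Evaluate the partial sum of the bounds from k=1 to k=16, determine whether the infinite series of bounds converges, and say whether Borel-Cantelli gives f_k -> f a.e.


Step 1: List the terms 0.9*1/sqrt(k) for k = 1 to 16:
  k=1: 0.9
  k=2: 0.636396
  k=3: 0.519615
  k=4: 0.45
  k=5: 0.402492
  k=6: 0.367423
  k=7: 0.340168
  k=8: 0.318198
  k=9: 0.3
  k=10: 0.284605
  k=11: 0.27136
  k=12: 0.259808
  k=13: 0.249615
  k=14: 0.240535
  k=15: 0.232379
  k=16: 0.225
Step 2: Partial sum = 0.9 + 0.636396 + 0.519615 + 0.45 + 0.402492 + 0.367423 + 0.340168 + 0.318198 + 0.3 + 0.284605 + 0.27136 + 0.259808 + 0.249615 + 0.240535 + 0.232379 + 0.225
     = 5.997595
Step 3: The full series sum_(k>=1) 0.9*1/sqrt(k) diverges (p-series with p = 1/2 <= 1; a nonzero constant multiple of a divergent series diverges).
Step 4: The (first) Borel-Cantelli lemma requires a summable sequence of measures, so it does not apply here;
        from this bound alone no conclusion about a.e. convergence can be drawn (convergence in measure still
        gives an a.e.-convergent subsequence, but not a.e. convergence of the whole sequence).
Conclusion: series diverges; Borel-Cantelli is inconclusive about a.e. convergence of f_k.


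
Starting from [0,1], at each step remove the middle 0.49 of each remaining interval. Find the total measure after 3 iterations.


Step 1: At each step, fraction remaining = 1 - 0.49 = 0.51
Step 2: After 3 steps, measure = (0.51)^3
Step 3: Computing the power step by step:
  After step 1: 0.51
  After step 2: 0.2601
  After step 3: 0.132651
Result = 0.132651


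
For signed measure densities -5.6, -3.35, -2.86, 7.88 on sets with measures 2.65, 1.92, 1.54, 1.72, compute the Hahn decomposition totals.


Step 1: Compute signed measure on each set:
  Set 1: -5.6 * 2.65 = -14.84
  Set 2: -3.35 * 1.92 = -6.432
  Set 3: -2.86 * 1.54 = -4.4044
  Set 4: 7.88 * 1.72 = 13.5536
Step 2: Total signed measure = (-14.84) + (-6.432) + (-4.4044) + (13.5536)
     = -12.1228
Step 3: Positive part mu+(X) = sum of positive contributions = 13.5536
Step 4: Negative part mu-(X) = |sum of negative contributions| = 25.6764


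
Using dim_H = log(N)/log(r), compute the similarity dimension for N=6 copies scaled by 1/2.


For a self-similar set with N copies scaled by 1/r:
dim_H = log(N)/log(r) = log(6)/log(2)
= 1.791759/0.693147
= 2.584963


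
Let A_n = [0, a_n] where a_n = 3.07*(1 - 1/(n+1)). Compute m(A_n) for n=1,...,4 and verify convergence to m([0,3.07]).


By continuity of measure from below: if A_n increases to A, then m(A_n) -> m(A).
Here A = [0, 3.07], so m(A) = 3.07
Step 1: a_1 = 3.07*(1 - 1/2) = 1.535, m(A_1) = 1.535
Step 2: a_2 = 3.07*(1 - 1/3) = 2.0467, m(A_2) = 2.0467
Step 3: a_3 = 3.07*(1 - 1/4) = 2.3025, m(A_3) = 2.3025
Step 4: a_4 = 3.07*(1 - 1/5) = 2.456, m(A_4) = 2.456
Limit: m(A_n) -> m([0,3.07]) = 3.07


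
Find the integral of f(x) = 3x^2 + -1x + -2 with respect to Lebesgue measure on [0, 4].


The Lebesgue integral of a Riemann-integrable function agrees with the Riemann integral.
Antiderivative F(x) = (3/3)x^3 + (-1/2)x^2 + -2x
F(4) = (3/3)*4^3 + (-1/2)*4^2 + -2*4
     = (3/3)*64 + (-1/2)*16 + -2*4
     = 64 + -8 + -8
     = 48
F(0) = 0.0
Integral = F(4) - F(0) = 48 - 0.0 = 48


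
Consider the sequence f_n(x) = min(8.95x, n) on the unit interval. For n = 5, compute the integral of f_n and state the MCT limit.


f(x) = 8.95x on [0,1]; f_n(x) = min(8.95x, n). At n = 5:
Step 1: f(x) reaches 5 at x = 5/8.95 = 0.558659
Step 2: integral(f_5) = integral(8.95x, 0, 0.558659) + integral(5, 0.558659, 1)
       = 8.95*0.558659^2/2 + 5*(1 - 0.558659)
       = 1.396648 + 2.206704
       = 3.603352
Step 3: As n -> infinity, f_n increases to f, so by MCT integral(f_n) -> integral(f) = 8.95/2 = 4.475.
Convergence: integral(f_5) = 3.603352 -> 4.475 as n -> infinity


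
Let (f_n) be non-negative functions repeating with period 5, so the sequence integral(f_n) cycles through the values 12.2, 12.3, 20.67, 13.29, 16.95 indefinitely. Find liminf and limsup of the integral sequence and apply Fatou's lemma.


The sequence (integral(f_n)) is periodic with period 5, repeating the values 12.2, 12.3, 20.67, 13.29, 16.95 indefinitely.
Step 1: For a periodic sequence, every tail (a_m, a_(m+1), ...) contains all 5 period values infinitely often.
Step 2: Hence inf of every tail = min of the period values = min(12.2, 12.3, 20.67, 13.29, 16.95) = 12.2.
        liminf_n integral(f_n) = sup over m of (inf of tail from m) = 12.2.
Step 3: Similarly sup of every tail = max of the period values = 20.67.
        limsup_n integral(f_n) = 20.67.
Step 4: Fatou's lemma: integral(liminf_n f_n) <= liminf_n integral(f_n) = 12.2.
        So the integral of the pointwise liminf is at most 12.2.


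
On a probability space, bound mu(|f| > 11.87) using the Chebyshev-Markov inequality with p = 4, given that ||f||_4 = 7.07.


Chebyshev/Markov inequality: mu(|f| > eps) <= (||f||_p / eps)^p
Step 1: ||f||_4 / eps = 7.07 / 11.87 = 0.595619
Step 2: Raise to power p = 4:
  (0.595619)^4 = 0.125856
Step 3: Therefore mu(|f| > 11.87) <= 0.125856


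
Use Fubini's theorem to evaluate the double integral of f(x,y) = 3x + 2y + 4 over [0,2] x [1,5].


By Fubini, integrate in x first, then y.
Step 1: Fix y, integrate over x in [0,2]:
  integral(3x + 2y + 4, x=0..2)
  = 3*(2^2 - 0^2)/2 + (2y + 4)*(2 - 0)
  = 6 + (2y + 4)*2
  = 6 + 4y + 8
  = 14 + 4y
Step 2: Integrate over y in [1,5]:
  integral(14 + 4y, y=1..5)
  = 14*4 + 4*(5^2 - 1^2)/2
  = 56 + 48
  = 104


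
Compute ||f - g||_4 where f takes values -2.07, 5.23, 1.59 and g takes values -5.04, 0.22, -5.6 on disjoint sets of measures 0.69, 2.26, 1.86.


Step 1: Compute differences f_i - g_i:
  -2.07 - -5.04 = 2.97
  5.23 - 0.22 = 5.01
  1.59 - -5.6 = 7.19
Step 2: Compute |diff|^4 * measure for each set:
  |2.97|^4 * 0.69 = 77.808277 * 0.69 = 53.687711
  |5.01|^4 * 2.26 = 630.01502 * 2.26 = 1423.833945
  |7.19|^4 * 1.86 = 2672.486755 * 1.86 = 4970.825365
Step 3: Sum = 6448.347021
Step 4: ||f-g||_4 = (6448.347021)^(1/4) = 8.961116


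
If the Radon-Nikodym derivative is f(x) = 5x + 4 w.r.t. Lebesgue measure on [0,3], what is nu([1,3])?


nu(A) = integral_A (dnu/dmu) dmu = integral_1^3 (5x + 4) dx
Step 1: Antiderivative F(x) = (5/2)x^2 + 4x
Step 2: F(3) = (5/2)*3^2 + 4*3 = 22.5 + 12 = 34.5
Step 3: F(1) = (5/2)*1^2 + 4*1 = 2.5 + 4 = 6.5
Step 4: nu([1,3]) = F(3) - F(1) = 34.5 - 6.5 = 28


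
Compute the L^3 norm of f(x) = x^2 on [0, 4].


Step 1: ||f||_3 = (integral_0^4 |x^2|^3 dx)^(1/3)
     = (integral_0^4 x^6 dx)^(1/3)
Step 2: integral_0^4 x^6 dx = [x^7/(7)] from 0 to 4 = 4^7/7
     = 16384/7 = 2340.571429
Step 3: ||f||_3 = (2340.571429)^(1/3) = 13.277225


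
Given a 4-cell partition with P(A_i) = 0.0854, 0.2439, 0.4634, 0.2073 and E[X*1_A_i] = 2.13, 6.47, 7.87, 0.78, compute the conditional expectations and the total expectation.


For each cell A_i: E[X|A_i] = E[X*1_A_i] / P(A_i)
Step 1: E[X|A_1] = 2.13 / 0.0854 = 24.941452
Step 2: E[X|A_2] = 6.47 / 0.2439 = 26.527265
Step 3: E[X|A_3] = 7.87 / 0.4634 = 16.983168
Step 4: E[X|A_4] = 0.78 / 0.2073 = 3.762663
Verification: E[X] = sum E[X*1_A_i] = 2.13 + 6.47 + 7.87 + 0.78 = 17.25


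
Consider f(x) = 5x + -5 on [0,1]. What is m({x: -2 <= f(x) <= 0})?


f^(-1)([-2, 0]) = {x : -2 <= 5x + -5 <= 0}
Solving: (-2 - -5)/5 <= x <= (0 - -5)/5
= [0.6, 1]
Intersecting with [0,1]: [0.6, 1]
Measure = 1 - 0.6 = 0.4


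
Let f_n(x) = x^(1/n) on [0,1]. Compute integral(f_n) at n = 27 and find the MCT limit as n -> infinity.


At n = 27: f_27(x) = x^(1/27).
Step 1: integral(x^(1/27), 0, 1) = [x^(1/27+1) / (1/27+1)] from 0 to 1
     = 1 / (1/27 + 1) = 1 / ((27+1)/27) = 27/(27+1)
     = 27/28 = 0.964286
Step 2: As n -> infinity, f_n(x) = x^(1/n) -> 1 for x in (0,1], and f_n is increasing in n.
By MCT, lim_n integral(f_n) = integral(lim_n f_n) = integral(1, 0, 1) = 1.
Step 3: Verify convergence: 27/28 = 0.964286 -> 1


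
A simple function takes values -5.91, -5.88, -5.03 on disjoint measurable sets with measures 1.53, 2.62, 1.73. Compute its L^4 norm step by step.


Step 1: Compute |f_i|^4 for each value:
  |-5.91|^4 = 1219.97217
  |-5.88|^4 = 1195.389135
  |-5.03|^4 = 640.135541
Step 2: Multiply by measures and sum:
  1219.97217 * 1.53 = 1866.55742
  1195.389135 * 2.62 = 3131.919535
  640.135541 * 1.73 = 1107.434486
Sum = 1866.55742 + 3131.919535 + 1107.434486 = 6105.91144
Step 3: Take the p-th root:
||f||_4 = (6105.91144)^(1/4) = 8.839702


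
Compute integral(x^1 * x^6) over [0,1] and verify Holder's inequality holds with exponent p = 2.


Step 1: Exact integral of f*g = integral(x^7, 0, 1) = 1/8
     = 0.125
Step 2: Holder bound with p=2, q=2:
  ||f||_p = (integral x^2 dx)^(1/2) = (1/3)^(1/2) = 0.57735
  ||g||_q = (integral x^12 dx)^(1/2) = (1/13)^(1/2) = 0.27735
Step 3: Holder bound = ||f||_p * ||g||_q = 0.57735 * 0.27735 = 0.160128
Verification: 0.125 <= 0.160128 (Holder holds)


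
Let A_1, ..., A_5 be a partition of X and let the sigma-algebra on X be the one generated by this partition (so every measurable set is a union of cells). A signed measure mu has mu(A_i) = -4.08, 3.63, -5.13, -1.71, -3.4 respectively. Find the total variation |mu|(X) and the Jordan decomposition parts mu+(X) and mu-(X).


Step 1: Every measurable set is a union of atoms (the cells / points), so a Hahn decomposition is
  obtained by grouping atoms by sign: P = union of atoms with mu > 0, N = union of the remaining atoms.
  Atoms in P (indices): 2;  atoms in N (indices): 1, 3, 4, 5
  Positive values: 3.63
  Negative values: -4.08, -5.13, -1.71, -3.4
Step 2: mu+(X) = mu(P) = sum of positive atom values = 3.63
Step 3: mu-(X) = -mu(N) = sum of |negative atom values| = 14.32
Step 4: |mu|(X) = mu+(X) + mu-(X) = 3.63 + 14.32 = 17.95


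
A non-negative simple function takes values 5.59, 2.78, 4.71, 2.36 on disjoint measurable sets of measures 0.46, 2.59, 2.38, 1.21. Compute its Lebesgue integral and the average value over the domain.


Step 1: Integral = sum(value_i * measure_i)
= 5.59*0.46 + 2.78*2.59 + 4.71*2.38 + 2.36*1.21
= 2.5714 + 7.2002 + 11.2098 + 2.8556
= 23.837
Step 2: Total measure of domain = 0.46 + 2.59 + 2.38 + 1.21 = 6.64
Step 3: Average value = 23.837 / 6.64 = 3.58991


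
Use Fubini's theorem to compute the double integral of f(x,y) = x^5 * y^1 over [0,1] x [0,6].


By Fubini's theorem, the double integral factors as a product of single integrals:
Step 1: integral_0^1 x^5 dx = [x^6/6] from 0 to 1
     = 1^6/6 = 0.166667
Step 2: integral_0^6 y^1 dy = [y^2/2] from 0 to 6
     = 6^2/2 = 18
Step 3: Double integral = 0.166667 * 18 = 3


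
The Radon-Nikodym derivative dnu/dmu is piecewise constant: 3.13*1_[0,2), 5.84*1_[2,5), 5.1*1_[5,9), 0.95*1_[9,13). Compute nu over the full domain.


Integrate each piece of the Radon-Nikodym derivative:
Step 1: integral_0^2 3.13 dx = 3.13*(2-0) = 3.13*2 = 6.26
Step 2: integral_2^5 5.84 dx = 5.84*(5-2) = 5.84*3 = 17.52
Step 3: integral_5^9 5.1 dx = 5.1*(9-5) = 5.1*4 = 20.4
Step 4: integral_9^13 0.95 dx = 0.95*(13-9) = 0.95*4 = 3.8
Total: 6.26 + 17.52 + 20.4 + 3.8 = 47.98


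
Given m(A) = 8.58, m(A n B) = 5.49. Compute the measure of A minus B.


m(A \ B) = m(A) - m(A n B)
= 8.58 - 5.49
= 3.09


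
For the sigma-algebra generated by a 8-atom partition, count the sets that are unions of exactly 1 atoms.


Each element of F is a union of some subset of the 8 atoms.
Elements that are unions of exactly 1 atoms correspond to 1-element subsets of the 8 atoms.
Count = C(8, 1) = 8! / (1! * 7!) = 8.


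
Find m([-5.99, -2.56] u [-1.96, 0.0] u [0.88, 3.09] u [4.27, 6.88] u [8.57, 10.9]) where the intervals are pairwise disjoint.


For pairwise disjoint intervals, m(union) = sum of lengths.
= (-2.56 - -5.99) + (0.0 - -1.96) + (3.09 - 0.88) + (6.88 - 4.27) + (10.9 - 8.57)
= 3.43 + 1.96 + 2.21 + 2.61 + 2.33
= 12.54


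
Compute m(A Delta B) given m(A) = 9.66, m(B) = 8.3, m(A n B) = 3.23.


m(A Delta B) = m(A) + m(B) - 2*m(A n B)
= 9.66 + 8.3 - 2*3.23
= 9.66 + 8.3 - 6.46
= 11.5


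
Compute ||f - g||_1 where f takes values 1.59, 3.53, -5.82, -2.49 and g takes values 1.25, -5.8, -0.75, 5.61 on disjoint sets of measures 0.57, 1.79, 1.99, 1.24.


Step 1: Compute differences f_i - g_i:
  1.59 - 1.25 = 0.34
  3.53 - -5.8 = 9.33
  -5.82 - -0.75 = -5.07
  -2.49 - 5.61 = -8.1
Step 2: Compute |diff|^1 * measure for each set:
  |0.34|^1 * 0.57 = 0.34 * 0.57 = 0.1938
  |9.33|^1 * 1.79 = 9.33 * 1.79 = 16.7007
  |-5.07|^1 * 1.99 = 5.07 * 1.99 = 10.0893
  |-8.1|^1 * 1.24 = 8.1 * 1.24 = 10.044
Step 3: Sum = 37.0278
Step 4: ||f-g||_1 = (37.0278)^(1/1) = 37.0278


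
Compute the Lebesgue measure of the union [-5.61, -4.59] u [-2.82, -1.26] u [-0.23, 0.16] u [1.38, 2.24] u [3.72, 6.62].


For pairwise disjoint intervals, m(union) = sum of lengths.
= (-4.59 - -5.61) + (-1.26 - -2.82) + (0.16 - -0.23) + (2.24 - 1.38) + (6.62 - 3.72)
= 1.02 + 1.56 + 0.39 + 0.86 + 2.9
= 6.73


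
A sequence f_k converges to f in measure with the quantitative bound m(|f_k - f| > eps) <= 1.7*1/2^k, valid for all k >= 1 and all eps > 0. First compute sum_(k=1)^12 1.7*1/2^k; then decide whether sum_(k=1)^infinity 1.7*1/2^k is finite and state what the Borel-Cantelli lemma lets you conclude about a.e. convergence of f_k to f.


Step 1: List the terms 1.7*1/2^k for k = 1 to 12:
  k=1: 0.85
  k=2: 0.425
  k=3: 0.2125
  k=4: 0.10625
  k=5: 0.053125
  k=6: 0.026562
  k=7: 0.013281
  k=8: 0.006641
  k=9: 0.00332
  k=10: 0.00166
  k=11: 8.300781e-04
  k=12: 4.150391e-04
Step 2: Partial sum = 0.85 + 0.425 + 0.2125 + 0.10625 + 0.053125 + 0.026562 + 0.013281 + 0.006641 + 0.00332 + 0.00166 + 8.300781e-04 + 4.150391e-04
     = 1.699585
Step 3: The full series sum_(k>=1) 1.7*1/2^k converges (geometric series with ratio 1/2 < 1; a constant multiple of a convergent series converges).
Step 4: Fix eps > 0. Since sum_k m(|f_k - f| > eps) < infinity, the Borel-Cantelli lemma gives
        m(limsup_k {|f_k - f| > eps}) = 0, i.e. for a.e. x, |f_k(x) - f(x)| <= eps for all large k.
        Applying this with eps = 1/j for j = 1, 2, ... and intersecting the countably many full-measure sets,
        for a.e. x we get limsup_k |f_k(x) - f(x)| <= 1/j for every j, hence f_k -> f almost everywhere.
Conclusion: series converges; Borel-Cantelli yields f_k -> f a.e.


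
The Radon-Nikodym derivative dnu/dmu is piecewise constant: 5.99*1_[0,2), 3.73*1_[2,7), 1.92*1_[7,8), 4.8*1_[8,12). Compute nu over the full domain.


Integrate each piece of the Radon-Nikodym derivative:
Step 1: integral_0^2 5.99 dx = 5.99*(2-0) = 5.99*2 = 11.98
Step 2: integral_2^7 3.73 dx = 3.73*(7-2) = 3.73*5 = 18.65
Step 3: integral_7^8 1.92 dx = 1.92*(8-7) = 1.92*1 = 1.92
Step 4: integral_8^12 4.8 dx = 4.8*(12-8) = 4.8*4 = 19.2
Total: 11.98 + 18.65 + 1.92 + 19.2 = 51.75


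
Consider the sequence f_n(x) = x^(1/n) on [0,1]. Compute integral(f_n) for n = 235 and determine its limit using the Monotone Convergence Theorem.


At n = 235: f_235(x) = x^(1/235).
Step 1: integral(x^(1/235), 0, 1) = [x^(1/235+1) / (1/235+1)] from 0 to 1
     = 1 / (1/235 + 1) = 1 / ((235+1)/235) = 235/(235+1)
     = 235/236 = 0.995763
Step 2: As n -> infinity, f_n(x) = x^(1/n) -> 1 for x in (0,1], and f_n is increasing in n.
By MCT, lim_n integral(f_n) = integral(lim_n f_n) = integral(1, 0, 1) = 1.
Step 3: Verify convergence: 235/236 = 0.995763 -> 1


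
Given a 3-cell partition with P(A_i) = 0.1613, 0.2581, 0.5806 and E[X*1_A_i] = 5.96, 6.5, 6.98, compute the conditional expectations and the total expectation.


For each cell A_i: E[X|A_i] = E[X*1_A_i] / P(A_i)
Step 1: E[X|A_1] = 5.96 / 0.1613 = 36.949783
Step 2: E[X|A_2] = 6.5 / 0.2581 = 25.184037
Step 3: E[X|A_3] = 6.98 / 0.5806 = 12.022046
Verification: E[X] = sum E[X*1_A_i] = 5.96 + 6.5 + 6.98 = 19.44


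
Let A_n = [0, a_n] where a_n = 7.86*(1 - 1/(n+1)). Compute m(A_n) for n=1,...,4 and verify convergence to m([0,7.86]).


By continuity of measure from below: if A_n increases to A, then m(A_n) -> m(A).
Here A = [0, 7.86], so m(A) = 7.86
Step 1: a_1 = 7.86*(1 - 1/2) = 3.93, m(A_1) = 3.93
Step 2: a_2 = 7.86*(1 - 1/3) = 5.24, m(A_2) = 5.24
Step 3: a_3 = 7.86*(1 - 1/4) = 5.895, m(A_3) = 5.895
Step 4: a_4 = 7.86*(1 - 1/5) = 6.288, m(A_4) = 6.288
Limit: m(A_n) -> m([0,7.86]) = 7.86


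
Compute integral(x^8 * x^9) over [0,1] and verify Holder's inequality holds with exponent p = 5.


Step 1: Exact integral of f*g = integral(x^17, 0, 1) = 1/18
     = 0.055556
Step 2: Holder bound with p=5, q=1.25:
  ||f||_p = (integral x^40 dx)^(1/5) = (1/41)^(1/5) = 0.475821
  ||g||_q = (integral x^11.25 dx)^(1/1.25) = (1/12.25)^(1/1.25) = 0.134738
Step 3: Holder bound = ||f||_p * ||g||_q = 0.475821 * 0.134738 = 0.064111
Verification: 0.055556 <= 0.064111 (Holder holds)


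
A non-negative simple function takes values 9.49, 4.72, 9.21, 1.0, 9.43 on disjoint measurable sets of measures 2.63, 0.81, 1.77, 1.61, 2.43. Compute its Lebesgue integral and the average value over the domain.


Step 1: Integral = sum(value_i * measure_i)
= 9.49*2.63 + 4.72*0.81 + 9.21*1.77 + 1.0*1.61 + 9.43*2.43
= 24.9587 + 3.8232 + 16.3017 + 1.61 + 22.9149
= 69.6085
Step 2: Total measure of domain = 2.63 + 0.81 + 1.77 + 1.61 + 2.43 = 9.25
Step 3: Average value = 69.6085 / 9.25 = 7.525243


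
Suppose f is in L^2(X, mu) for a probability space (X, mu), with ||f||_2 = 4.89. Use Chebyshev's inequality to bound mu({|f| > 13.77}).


Chebyshev/Markov inequality: mu(|f| > eps) <= (||f||_p / eps)^p
Step 1: ||f||_2 / eps = 4.89 / 13.77 = 0.35512
Step 2: Raise to power p = 2:
  (0.35512)^2 = 0.12611
Step 3: Therefore mu(|f| > 13.77) <= 0.12611


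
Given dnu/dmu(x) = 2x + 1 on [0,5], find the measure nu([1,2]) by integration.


nu(A) = integral_A (dnu/dmu) dmu = integral_1^2 (2x + 1) dx
Step 1: Antiderivative F(x) = (2/2)x^2 + 1x
Step 2: F(2) = (2/2)*2^2 + 1*2 = 4 + 2 = 6
Step 3: F(1) = (2/2)*1^2 + 1*1 = 1 + 1 = 2
Step 4: nu([1,2]) = F(2) - F(1) = 6 - 2 = 4


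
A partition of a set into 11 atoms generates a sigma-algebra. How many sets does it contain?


Each element of the sigma-algebra is a union of some subset of the 11 atoms.
The number of such subsets is 2^11 = 2048.


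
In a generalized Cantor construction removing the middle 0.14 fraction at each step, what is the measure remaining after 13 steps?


Step 1: At each step, fraction remaining = 1 - 0.14 = 0.86
Step 2: After 13 steps, measure = (0.86)^13
Result = 0.14076


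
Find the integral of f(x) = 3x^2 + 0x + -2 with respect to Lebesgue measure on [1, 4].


The Lebesgue integral of a Riemann-integrable function agrees with the Riemann integral.
Antiderivative F(x) = (3/3)x^3 + (0/2)x^2 + -2x
F(4) = (3/3)*4^3 + (0/2)*4^2 + -2*4
     = (3/3)*64 + (0/2)*16 + -2*4
     = 64 + 0.0 + -8
     = 56
F(1) = -1
Integral = F(4) - F(1) = 56 - -1 = 57


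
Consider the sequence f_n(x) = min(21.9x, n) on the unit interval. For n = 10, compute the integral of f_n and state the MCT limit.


f(x) = 21.9x on [0,1]; f_n(x) = min(21.9x, n). At n = 10:
Step 1: f(x) reaches 10 at x = 10/21.9 = 0.456621
Step 2: integral(f_10) = integral(21.9x, 0, 0.456621) + integral(10, 0.456621, 1)
       = 21.9*0.456621^2/2 + 10*(1 - 0.456621)
       = 2.283105 + 5.43379
       = 7.716895
Step 3: As n -> infinity, f_n increases to f, so by MCT integral(f_n) -> integral(f) = 21.9/2 = 10.95.
Convergence: integral(f_10) = 7.716895 -> 10.95 as n -> infinity


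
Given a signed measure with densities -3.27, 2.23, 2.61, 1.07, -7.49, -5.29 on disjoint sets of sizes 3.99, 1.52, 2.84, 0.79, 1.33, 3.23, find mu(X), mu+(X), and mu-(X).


Step 1: Compute signed measure on each set:
  Set 1: -3.27 * 3.99 = -13.0473
  Set 2: 2.23 * 1.52 = 3.3896
  Set 3: 2.61 * 2.84 = 7.4124
  Set 4: 1.07 * 0.79 = 0.8453
  Set 5: -7.49 * 1.33 = -9.9617
  Set 6: -5.29 * 3.23 = -17.0867
Step 2: Total signed measure = (-13.0473) + (3.3896) + (7.4124) + (0.8453) + (-9.9617) + (-17.0867)
     = -28.4484
Step 3: Positive part mu+(X) = sum of positive contributions = 11.6473
Step 4: Negative part mu-(X) = |sum of negative contributions| = 40.0957


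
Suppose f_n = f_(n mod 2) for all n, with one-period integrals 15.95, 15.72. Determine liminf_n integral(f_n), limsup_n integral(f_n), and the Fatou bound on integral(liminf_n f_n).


The sequence (integral(f_n)) is periodic with period 2, repeating the values 15.95, 15.72 indefinitely.
Step 1: For a periodic sequence, every tail (a_m, a_(m+1), ...) contains all 2 period values infinitely often.
Step 2: Hence inf of every tail = min of the period values = min(15.95, 15.72) = 15.72.
        liminf_n integral(f_n) = sup over m of (inf of tail from m) = 15.72.
Step 3: Similarly sup of every tail = max of the period values = 15.95.
        limsup_n integral(f_n) = 15.95.
Step 4: Fatou's lemma: integral(liminf_n f_n) <= liminf_n integral(f_n) = 15.72.
        So the integral of the pointwise liminf is at most 15.72.


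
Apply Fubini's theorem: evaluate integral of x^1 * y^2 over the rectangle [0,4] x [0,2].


By Fubini's theorem, the double integral factors as a product of single integrals:
Step 1: integral_0^4 x^1 dx = [x^2/2] from 0 to 4
     = 4^2/2 = 8
Step 2: integral_0^2 y^2 dy = [y^3/3] from 0 to 2
     = 2^3/3 = 2.666667
Step 3: Double integral = 8 * 2.666667 = 21.333333


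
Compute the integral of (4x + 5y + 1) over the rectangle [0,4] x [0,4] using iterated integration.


By Fubini, integrate in x first, then y.
Step 1: Fix y, integrate over x in [0,4]:
  integral(4x + 5y + 1, x=0..4)
  = 4*(4^2 - 0^2)/2 + (5y + 1)*(4 - 0)
  = 32 + (5y + 1)*4
  = 32 + 20y + 4
  = 36 + 20y
Step 2: Integrate over y in [0,4]:
  integral(36 + 20y, y=0..4)
  = 36*4 + 20*(4^2 - 0^2)/2
  = 144 + 160
  = 304


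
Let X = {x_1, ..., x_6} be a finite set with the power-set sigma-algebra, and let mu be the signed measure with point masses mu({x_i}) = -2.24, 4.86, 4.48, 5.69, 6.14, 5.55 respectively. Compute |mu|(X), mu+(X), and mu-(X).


Step 1: Every measurable set is a union of atoms (the cells / points), so a Hahn decomposition is
  obtained by grouping atoms by sign: P = union of atoms with mu > 0, N = union of the remaining atoms.
  Atoms in P (indices): 2, 3, 4, 5, 6;  atoms in N (indices): 1
  Positive values: 4.86, 4.48, 5.69, 6.14, 5.55
  Negative values: -2.24
Step 2: mu+(X) = mu(P) = sum of positive atom values = 26.72
Step 3: mu-(X) = -mu(N) = sum of |negative atom values| = 2.24
Step 4: |mu|(X) = mu+(X) + mu-(X) = 26.72 + 2.24 = 28.96


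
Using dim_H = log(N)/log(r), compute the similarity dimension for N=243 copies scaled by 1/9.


For a self-similar set with N copies scaled by 1/r:
dim_H = log(N)/log(r) = log(243)/log(9)
= 5.493061/2.197225
= 2.5


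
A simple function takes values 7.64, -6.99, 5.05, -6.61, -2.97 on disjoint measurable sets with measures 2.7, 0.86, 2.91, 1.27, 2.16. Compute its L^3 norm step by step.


Step 1: Compute |f_i|^3 for each value:
  |7.64|^3 = 445.943744
  |-6.99|^3 = 341.532099
  |5.05|^3 = 128.787625
  |-6.61|^3 = 288.804781
  |-2.97|^3 = 26.198073
Step 2: Multiply by measures and sum:
  445.943744 * 2.7 = 1204.048109
  341.532099 * 0.86 = 293.717605
  128.787625 * 2.91 = 374.771989
  288.804781 * 1.27 = 366.782072
  26.198073 * 2.16 = 56.587838
Sum = 1204.048109 + 293.717605 + 374.771989 + 366.782072 + 56.587838 = 2295.907612
Step 3: Take the p-th root:
||f||_3 = (2295.907612)^(1/3) = 13.192228


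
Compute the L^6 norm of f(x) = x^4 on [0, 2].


Step 1: ||f||_6 = (integral_0^2 |x^4|^6 dx)^(1/6)
     = (integral_0^2 x^24 dx)^(1/6)
Step 2: integral_0^2 x^24 dx = [x^25/(25)] from 0 to 2 = 2^25/25
     = 33554432/25 = 1.342177e+06
Step 3: ||f||_6 = (1.342177e+06)^(1/6) = 10.502717


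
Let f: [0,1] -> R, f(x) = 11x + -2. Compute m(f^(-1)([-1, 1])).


f^(-1)([-1, 1]) = {x : -1 <= 11x + -2 <= 1}
Solving: (-1 - -2)/11 <= x <= (1 - -2)/11
= [0.090909, 0.272727]
Intersecting with [0,1]: [0.090909, 0.272727]
Measure = 0.272727 - 0.090909 = 0.181818


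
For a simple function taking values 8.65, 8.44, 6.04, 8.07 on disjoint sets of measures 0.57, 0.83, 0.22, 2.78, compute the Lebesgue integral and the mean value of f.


Step 1: Integral = sum(value_i * measure_i)
= 8.65*0.57 + 8.44*0.83 + 6.04*0.22 + 8.07*2.78
= 4.9305 + 7.0052 + 1.3288 + 22.4346
= 35.6991
Step 2: Total measure of domain = 0.57 + 0.83 + 0.22 + 2.78 = 4.4
Step 3: Average value = 35.6991 / 4.4 = 8.113432


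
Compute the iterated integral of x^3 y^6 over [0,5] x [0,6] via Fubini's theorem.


By Fubini's theorem, the double integral factors as a product of single integrals:
Step 1: integral_0^5 x^3 dx = [x^4/4] from 0 to 5
     = 5^4/4 = 156.25
Step 2: integral_0^6 y^6 dy = [y^7/7] from 0 to 6
     = 6^7/7 = 39990.857143
Step 3: Double integral = 156.25 * 39990.857143 = 6.248571e+06


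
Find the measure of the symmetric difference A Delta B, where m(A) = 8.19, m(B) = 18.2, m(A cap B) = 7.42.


m(A Delta B) = m(A) + m(B) - 2*m(A n B)
= 8.19 + 18.2 - 2*7.42
= 8.19 + 18.2 - 14.84
= 11.55


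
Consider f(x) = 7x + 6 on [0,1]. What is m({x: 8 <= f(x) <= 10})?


f^(-1)([8, 10]) = {x : 8 <= 7x + 6 <= 10}
Solving: (8 - 6)/7 <= x <= (10 - 6)/7
= [0.285714, 0.571429]
Intersecting with [0,1]: [0.285714, 0.571429]
Measure = 0.571429 - 0.285714 = 0.285714


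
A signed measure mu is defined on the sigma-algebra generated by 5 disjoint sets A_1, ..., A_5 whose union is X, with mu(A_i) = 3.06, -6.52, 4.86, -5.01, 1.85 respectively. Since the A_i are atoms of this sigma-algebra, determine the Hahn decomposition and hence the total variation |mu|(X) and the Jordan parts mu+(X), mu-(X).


Step 1: Every measurable set is a union of atoms (the cells / points), so a Hahn decomposition is
  obtained by grouping atoms by sign: P = union of atoms with mu > 0, N = union of the remaining atoms.
  Atoms in P (indices): 1, 3, 5;  atoms in N (indices): 2, 4
  Positive values: 3.06, 4.86, 1.85
  Negative values: -6.52, -5.01
Step 2: mu+(X) = mu(P) = sum of positive atom values = 9.77
Step 3: mu-(X) = -mu(N) = sum of |negative atom values| = 11.53
Step 4: |mu|(X) = mu+(X) + mu-(X) = 9.77 + 11.53 = 21.3


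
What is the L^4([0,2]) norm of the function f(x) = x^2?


Step 1: ||f||_4 = (integral_0^2 |x^2|^4 dx)^(1/4)
     = (integral_0^2 x^8 dx)^(1/4)
Step 2: integral_0^2 x^8 dx = [x^9/(9)] from 0 to 2 = 2^9/9
     = 512/9 = 56.888889
Step 3: ||f||_4 = (56.888889)^(1/4) = 2.746356


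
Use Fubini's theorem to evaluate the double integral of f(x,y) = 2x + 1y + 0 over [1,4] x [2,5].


By Fubini, integrate in x first, then y.
Step 1: Fix y, integrate over x in [1,4]:
  integral(2x + 1y + 0, x=1..4)
  = 2*(4^2 - 1^2)/2 + (1y + 0)*(4 - 1)
  = 15 + (1y + 0)*3
  = 15 + 3y + 0
  = 15 + 3y
Step 2: Integrate over y in [2,5]:
  integral(15 + 3y, y=2..5)
  = 15*3 + 3*(5^2 - 2^2)/2
  = 45 + 31.5
  = 76.5


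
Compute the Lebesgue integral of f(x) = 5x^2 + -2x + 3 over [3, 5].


The Lebesgue integral of a Riemann-integrable function agrees with the Riemann integral.
Antiderivative F(x) = (5/3)x^3 + (-2/2)x^2 + 3x
F(5) = (5/3)*5^3 + (-2/2)*5^2 + 3*5
     = (5/3)*125 + (-2/2)*25 + 3*5
     = 208.333333 + -25 + 15
     = 198.333333
F(3) = 45
Integral = F(5) - F(3) = 198.333333 - 45 = 153.333333


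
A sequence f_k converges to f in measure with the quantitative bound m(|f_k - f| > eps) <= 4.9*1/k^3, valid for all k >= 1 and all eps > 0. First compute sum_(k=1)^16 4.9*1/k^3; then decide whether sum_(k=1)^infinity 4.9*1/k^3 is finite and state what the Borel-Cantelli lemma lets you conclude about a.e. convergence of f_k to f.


Step 1: List the terms 4.9*1/k^3 for k = 1 to 16:
  k=1: 4.9
  k=2: 0.6125
  k=3: 0.181481
  k=4: 0.076563
  k=5: 0.0392
  k=6: 0.022685
  k=7: 0.014286
  k=8: 0.00957
  k=9: 0.006722
  k=10: 0.0049
  k=11: 0.003681
  k=12: 0.002836
  k=13: 0.00223
  k=14: 0.001786
  k=15: 0.001452
  k=16: 0.001196
Step 2: Partial sum = 4.9 + 0.6125 + 0.181481 + 0.076563 + 0.0392 + 0.022685 + 0.014286 + 0.00957 + 0.006722 + 0.0049 + 0.003681 + 0.002836 + 0.00223 + 0.001786 + 0.001452 + 0.001196
     = 5.881088
Step 3: The full series sum_(k>=1) 4.9*1/k^3 converges (p-series with p = 3 > 1; a constant multiple of a convergent series converges).
Step 4: Fix eps > 0. Since sum_k m(|f_k - f| > eps) < infinity, the Borel-Cantelli lemma gives
        m(limsup_k {|f_k - f| > eps}) = 0, i.e. for a.e. x, |f_k(x) - f(x)| <= eps for all large k.
        Applying this with eps = 1/j for j = 1, 2, ... and intersecting the countably many full-measure sets,
        for a.e. x we get limsup_k |f_k(x) - f(x)| <= 1/j for every j, hence f_k -> f almost everywhere.
Conclusion: series converges; Borel-Cantelli yields f_k -> f a.e.


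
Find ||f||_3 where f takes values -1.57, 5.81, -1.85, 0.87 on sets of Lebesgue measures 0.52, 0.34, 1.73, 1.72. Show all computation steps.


Step 1: Compute |f_i|^3 for each value:
  |-1.57|^3 = 3.869893
  |5.81|^3 = 196.122941
  |-1.85|^3 = 6.331625
  |0.87|^3 = 0.658503
Step 2: Multiply by measures and sum:
  3.869893 * 0.52 = 2.012344
  196.122941 * 0.34 = 66.6818
  6.331625 * 1.73 = 10.953711
  0.658503 * 1.72 = 1.132625
Sum = 2.012344 + 66.6818 + 10.953711 + 1.132625 = 80.780481
Step 3: Take the p-th root:
||f||_3 = (80.780481)^(1/3) = 4.322837


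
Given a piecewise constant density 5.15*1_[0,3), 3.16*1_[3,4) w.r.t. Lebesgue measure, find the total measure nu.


Integrate each piece of the Radon-Nikodym derivative:
Step 1: integral_0^3 5.15 dx = 5.15*(3-0) = 5.15*3 = 15.45
Step 2: integral_3^4 3.16 dx = 3.16*(4-3) = 3.16*1 = 3.16
Total: 15.45 + 3.16 = 18.61


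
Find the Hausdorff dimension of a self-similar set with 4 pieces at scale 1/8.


For a self-similar set with N copies scaled by 1/r:
dim_H = log(N)/log(r) = log(4)/log(8)
= 1.386294/2.079442
= 0.666667


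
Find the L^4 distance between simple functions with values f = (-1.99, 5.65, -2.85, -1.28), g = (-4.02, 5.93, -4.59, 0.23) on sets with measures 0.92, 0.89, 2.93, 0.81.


Step 1: Compute differences f_i - g_i:
  -1.99 - -4.02 = 2.03
  5.65 - 5.93 = -0.28
  -2.85 - -4.59 = 1.74
  -1.28 - 0.23 = -1.51
Step 2: Compute |diff|^4 * measure for each set:
  |2.03|^4 * 0.92 = 16.981817 * 0.92 = 15.623271
  |-0.28|^4 * 0.89 = 0.006147 * 0.89 = 0.00547
  |1.74|^4 * 2.93 = 9.166362 * 2.93 = 26.85744
  |-1.51|^4 * 0.81 = 5.198856 * 0.81 = 4.211073
Step 3: Sum = 46.697255
Step 4: ||f-g||_4 = (46.697255)^(1/4) = 2.614104


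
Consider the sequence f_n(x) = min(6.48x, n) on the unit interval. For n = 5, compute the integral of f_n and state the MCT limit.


f(x) = 6.48x on [0,1]; f_n(x) = min(6.48x, n). At n = 5:
Step 1: f(x) reaches 5 at x = 5/6.48 = 0.771605
Step 2: integral(f_5) = integral(6.48x, 0, 0.771605) + integral(5, 0.771605, 1)
       = 6.48*0.771605^2/2 + 5*(1 - 0.771605)
       = 1.929012 + 1.141975
       = 3.070988
Step 3: As n -> infinity, f_n increases to f, so by MCT integral(f_n) -> integral(f) = 6.48/2 = 3.24.
Convergence: integral(f_5) = 3.070988 -> 3.24 as n -> infinity


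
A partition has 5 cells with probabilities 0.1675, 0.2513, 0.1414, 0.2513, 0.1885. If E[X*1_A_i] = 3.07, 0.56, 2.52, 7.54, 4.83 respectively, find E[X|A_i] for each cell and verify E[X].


For each cell A_i: E[X|A_i] = E[X*1_A_i] / P(A_i)
Step 1: E[X|A_1] = 3.07 / 0.1675 = 18.328358
Step 2: E[X|A_2] = 0.56 / 0.2513 = 2.228412
Step 3: E[X|A_3] = 2.52 / 0.1414 = 17.821782
Step 4: E[X|A_4] = 7.54 / 0.2513 = 30.003979
Step 5: E[X|A_5] = 4.83 / 0.1885 = 25.623342
Verification: E[X] = sum E[X*1_A_i] = 3.07 + 0.56 + 2.52 + 7.54 + 4.83 = 18.52


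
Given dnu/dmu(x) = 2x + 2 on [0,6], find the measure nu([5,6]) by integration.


nu(A) = integral_A (dnu/dmu) dmu = integral_5^6 (2x + 2) dx
Step 1: Antiderivative F(x) = (2/2)x^2 + 2x
Step 2: F(6) = (2/2)*6^2 + 2*6 = 36 + 12 = 48
Step 3: F(5) = (2/2)*5^2 + 2*5 = 25 + 10 = 35
Step 4: nu([5,6]) = F(6) - F(5) = 48 - 35 = 13


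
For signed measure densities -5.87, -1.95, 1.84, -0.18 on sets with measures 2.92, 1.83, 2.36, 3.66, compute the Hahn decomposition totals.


Step 1: Compute signed measure on each set:
  Set 1: -5.87 * 2.92 = -17.1404
  Set 2: -1.95 * 1.83 = -3.5685
  Set 3: 1.84 * 2.36 = 4.3424
  Set 4: -0.18 * 3.66 = -0.6588
Step 2: Total signed measure = (-17.1404) + (-3.5685) + (4.3424) + (-0.6588)
     = -17.0253
Step 3: Positive part mu+(X) = sum of positive contributions = 4.3424
Step 4: Negative part mu-(X) = |sum of negative contributions| = 21.3677


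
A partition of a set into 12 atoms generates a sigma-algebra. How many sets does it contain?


Each element of the sigma-algebra is a union of some subset of the 12 atoms.
The number of such subsets is 2^12 = 4096.


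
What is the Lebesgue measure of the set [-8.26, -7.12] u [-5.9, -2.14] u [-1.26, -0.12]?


For pairwise disjoint intervals, m(union) = sum of lengths.
= (-7.12 - -8.26) + (-2.14 - -5.9) + (-0.12 - -1.26)
= 1.14 + 3.76 + 1.14
= 6.04


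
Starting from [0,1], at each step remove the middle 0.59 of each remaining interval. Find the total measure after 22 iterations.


Step 1: At each step, fraction remaining = 1 - 0.59 = 0.41
Step 2: After 22 steps, measure = (0.41)^22
Result = 3.028620e-09


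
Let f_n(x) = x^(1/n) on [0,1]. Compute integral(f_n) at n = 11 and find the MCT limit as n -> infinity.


At n = 11: f_11(x) = x^(1/11).
Step 1: integral(x^(1/11), 0, 1) = [x^(1/11+1) / (1/11+1)] from 0 to 1
     = 1 / (1/11 + 1) = 1 / ((11+1)/11) = 11/(11+1)
     = 11/12 = 0.916667
Step 2: As n -> infinity, f_n(x) = x^(1/n) -> 1 for x in (0,1], and f_n is increasing in n.
By MCT, lim_n integral(f_n) = integral(lim_n f_n) = integral(1, 0, 1) = 1.
Step 3: Verify convergence: 11/12 = 0.916667 -> 1


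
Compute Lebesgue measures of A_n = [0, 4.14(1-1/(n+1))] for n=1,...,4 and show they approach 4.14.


By continuity of measure from below: if A_n increases to A, then m(A_n) -> m(A).
Here A = [0, 4.14], so m(A) = 4.14
Step 1: a_1 = 4.14*(1 - 1/2) = 2.07, m(A_1) = 2.07
Step 2: a_2 = 4.14*(1 - 1/3) = 2.76, m(A_2) = 2.76
Step 3: a_3 = 4.14*(1 - 1/4) = 3.105, m(A_3) = 3.105
Step 4: a_4 = 4.14*(1 - 1/5) = 3.312, m(A_4) = 3.312
Limit: m(A_n) -> m([0,4.14]) = 4.14


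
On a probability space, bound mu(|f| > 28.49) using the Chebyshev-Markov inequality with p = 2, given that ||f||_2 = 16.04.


Chebyshev/Markov inequality: mu(|f| > eps) <= (||f||_p / eps)^p
Step 1: ||f||_2 / eps = 16.04 / 28.49 = 0.563005
Step 2: Raise to power p = 2:
  (0.563005)^2 = 0.316974
Step 3: Therefore mu(|f| > 28.49) <= 0.316974


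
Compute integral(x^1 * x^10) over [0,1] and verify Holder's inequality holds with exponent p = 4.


Step 1: Exact integral of f*g = integral(x^11, 0, 1) = 1/12
     = 0.083333
Step 2: Holder bound with p=4, q=1.333333:
  ||f||_p = (integral x^4 dx)^(1/4) = (1/5)^(1/4) = 0.66874
  ||g||_q = (integral x^13.333333 dx)^(1/1.333333) = (1/14.333333)^(1/1.333333) = 0.13575
Step 3: Holder bound = ||f||_p * ||g||_q = 0.66874 * 0.13575 = 0.090781
Verification: 0.083333 <= 0.090781 (Holder holds)


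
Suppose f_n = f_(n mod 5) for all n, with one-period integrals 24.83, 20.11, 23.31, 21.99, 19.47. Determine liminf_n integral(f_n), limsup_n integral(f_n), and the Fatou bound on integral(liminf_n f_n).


The sequence (integral(f_n)) is periodic with period 5, repeating the values 24.83, 20.11, 23.31, 21.99, 19.47 indefinitely.
Step 1: For a periodic sequence, every tail (a_m, a_(m+1), ...) contains all 5 period values infinitely often.
Step 2: Hence inf of every tail = min of the period values = min(24.83, 20.11, 23.31, 21.99, 19.47) = 19.47.
        liminf_n integral(f_n) = sup over m of (inf of tail from m) = 19.47.
Step 3: Similarly sup of every tail = max of the period values = 24.83.
        limsup_n integral(f_n) = 24.83.
Step 4: Fatou's lemma: integral(liminf_n f_n) <= liminf_n integral(f_n) = 19.47.
        So the integral of the pointwise liminf is at most 19.47.


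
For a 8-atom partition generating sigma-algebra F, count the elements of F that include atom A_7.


Each element of F is a union of some subset S of the 8 atoms.
The element contains A_7 iff A_7 is in S.
So we count subsets S of {A_1,...,A_8} with A_7 in S: choose freely among the other 7 atoms.
Count = 2^(8-1) = 2^7 = 128.


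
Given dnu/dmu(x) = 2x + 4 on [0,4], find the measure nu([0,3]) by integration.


nu(A) = integral_A (dnu/dmu) dmu = integral_0^3 (2x + 4) dx
Step 1: Antiderivative F(x) = (2/2)x^2 + 4x
Step 2: F(3) = (2/2)*3^2 + 4*3 = 9 + 12 = 21
Step 3: F(0) = (2/2)*0^2 + 4*0 = 0.0 + 0 = 0.0
Step 4: nu([0,3]) = F(3) - F(0) = 21 - 0.0 = 21
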